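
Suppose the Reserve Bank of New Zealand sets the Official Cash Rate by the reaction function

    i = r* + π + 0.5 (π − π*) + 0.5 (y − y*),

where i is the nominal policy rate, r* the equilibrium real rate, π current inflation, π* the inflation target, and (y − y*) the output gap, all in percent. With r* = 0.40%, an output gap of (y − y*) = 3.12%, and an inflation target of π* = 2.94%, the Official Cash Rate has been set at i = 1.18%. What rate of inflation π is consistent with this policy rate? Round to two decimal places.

0.46%

Collecting π: i = r* + (1 + 0.5) π − 0.5 π* + 0.5 (y − y*)
1.5 π = 1.18 − 0.40 + 0.5 × 2.94 − 0.5 × 3.12 = 0.69
π = 0.69 / 1.5 = 0.46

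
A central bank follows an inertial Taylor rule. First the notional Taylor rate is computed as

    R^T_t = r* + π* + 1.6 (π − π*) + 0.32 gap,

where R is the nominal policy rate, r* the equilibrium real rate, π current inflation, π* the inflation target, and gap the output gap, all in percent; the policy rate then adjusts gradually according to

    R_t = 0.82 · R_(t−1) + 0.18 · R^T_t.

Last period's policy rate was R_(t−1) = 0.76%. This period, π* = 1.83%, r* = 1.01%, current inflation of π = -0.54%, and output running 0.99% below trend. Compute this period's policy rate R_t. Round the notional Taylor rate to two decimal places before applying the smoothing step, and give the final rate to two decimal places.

0.39%

Output 0.99% below potential → gap = -0.99.
R^T_t = 1.01 + 1.83 + 1.6 × (-0.54 − 1.83) + 0.32 × (-0.99)
   = 1.01 + 1.83 − 3.792 − 0.3168 = -1.27
R_t = 0.82 × 0.76 + 0.18 × (-1.27) = 0.6232 − 0.2286 = 0.39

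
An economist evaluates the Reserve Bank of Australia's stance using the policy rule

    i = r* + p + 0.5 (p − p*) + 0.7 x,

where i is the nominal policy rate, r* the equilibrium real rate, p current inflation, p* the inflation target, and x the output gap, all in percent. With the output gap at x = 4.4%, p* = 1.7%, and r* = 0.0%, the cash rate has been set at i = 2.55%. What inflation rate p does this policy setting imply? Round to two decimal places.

Collecting p: i = r* + (1 + 0.5) p − 0.5 p* + 0.7 x
1.5 p = 2.55 − 0.0 + 0.5 × 1.7 − 0.7 × 4.4 = 0.32
p = 0.32 / 1.5 = 0.21

0.21%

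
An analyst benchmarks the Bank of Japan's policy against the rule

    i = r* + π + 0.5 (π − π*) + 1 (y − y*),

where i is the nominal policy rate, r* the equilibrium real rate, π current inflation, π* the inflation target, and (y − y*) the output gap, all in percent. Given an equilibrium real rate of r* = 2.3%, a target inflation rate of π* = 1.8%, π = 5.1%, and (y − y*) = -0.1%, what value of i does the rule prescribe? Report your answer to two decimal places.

8.95%

i = 2.3 + 5.1 + 0.5 × (5.1 − 1.8) + 1 × (-0.1)
   = 2.3 + 5.1 + 1.65 − 0.1 = 8.95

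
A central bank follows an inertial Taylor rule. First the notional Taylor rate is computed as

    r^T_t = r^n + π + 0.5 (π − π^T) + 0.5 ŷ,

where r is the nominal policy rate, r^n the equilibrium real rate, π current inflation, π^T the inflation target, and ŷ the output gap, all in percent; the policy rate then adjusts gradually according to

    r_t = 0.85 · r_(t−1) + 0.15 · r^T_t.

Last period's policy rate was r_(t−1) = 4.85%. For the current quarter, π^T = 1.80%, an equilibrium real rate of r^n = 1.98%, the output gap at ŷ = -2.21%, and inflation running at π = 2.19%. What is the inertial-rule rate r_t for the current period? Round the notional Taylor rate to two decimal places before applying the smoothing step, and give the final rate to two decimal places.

4.61%

r^T_t = 1.98 + 2.19 + 0.5 × (2.19 − 1.80) + 0.5 × (-2.21)
   = 1.98 + 2.19 + 0.195 − 1.105 = 3.26
r_t = 0.85 × 4.85 + 0.15 × 3.26 = 4.1225 + 0.489 = 4.61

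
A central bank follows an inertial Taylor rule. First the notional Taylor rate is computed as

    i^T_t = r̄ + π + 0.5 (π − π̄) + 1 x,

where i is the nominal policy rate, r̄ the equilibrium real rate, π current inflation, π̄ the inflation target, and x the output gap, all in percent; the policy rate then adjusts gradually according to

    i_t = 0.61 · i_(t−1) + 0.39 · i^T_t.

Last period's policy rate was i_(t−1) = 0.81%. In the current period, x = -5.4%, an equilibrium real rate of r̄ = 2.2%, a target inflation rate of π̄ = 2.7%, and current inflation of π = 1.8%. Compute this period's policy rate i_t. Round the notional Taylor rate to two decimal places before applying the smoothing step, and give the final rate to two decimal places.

-0.23%

i^T_t = 2.2 + 1.8 + 0.5 × (1.8 − 2.7) + 1 × (-5.4)
   = 2.2 + 1.8 − 0.45 − 5.4 = -1.85
i_t = 0.61 × 0.81 + 0.39 × (-1.85) = 0.4941 − 0.7215 = -0.23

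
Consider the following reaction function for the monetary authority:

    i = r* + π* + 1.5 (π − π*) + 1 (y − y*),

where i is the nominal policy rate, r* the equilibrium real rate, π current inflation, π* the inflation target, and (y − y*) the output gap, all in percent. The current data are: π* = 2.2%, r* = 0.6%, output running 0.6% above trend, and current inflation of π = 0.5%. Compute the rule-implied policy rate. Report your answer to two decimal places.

Output 0.6% above potential → (y − y*) = 0.6.
i = 0.6 + 2.2 + 1.5 × (0.5 − 2.2) + 1 × 0.6
   = 0.6 + 2.2 − 2.55 + 0.6 = 0.85

0.85%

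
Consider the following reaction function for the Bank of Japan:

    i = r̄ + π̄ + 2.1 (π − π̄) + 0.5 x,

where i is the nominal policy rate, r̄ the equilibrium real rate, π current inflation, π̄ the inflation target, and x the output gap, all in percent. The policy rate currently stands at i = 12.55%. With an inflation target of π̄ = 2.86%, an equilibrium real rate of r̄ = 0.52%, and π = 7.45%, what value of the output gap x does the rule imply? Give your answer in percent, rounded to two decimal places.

0.5 x = 12.55 − 0.52 − 2.86 − 2.1 × (7.45 − 2.86) = -0.469
x = -0.469 / 0.5 = -0.94

-0.94%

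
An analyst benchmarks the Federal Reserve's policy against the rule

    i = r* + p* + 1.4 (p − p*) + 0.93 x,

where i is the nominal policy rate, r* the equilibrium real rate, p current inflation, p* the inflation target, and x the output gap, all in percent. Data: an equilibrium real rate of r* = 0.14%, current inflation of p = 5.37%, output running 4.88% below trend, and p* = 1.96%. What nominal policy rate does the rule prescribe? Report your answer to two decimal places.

Output 4.88% below potential → x = -4.88.
i = 0.14 + 1.96 + 1.4 × (5.37 − 1.96) + 0.93 × (-4.88)
   = 0.14 + 1.96 + 4.774 − 4.5384 = 2.34

2.34%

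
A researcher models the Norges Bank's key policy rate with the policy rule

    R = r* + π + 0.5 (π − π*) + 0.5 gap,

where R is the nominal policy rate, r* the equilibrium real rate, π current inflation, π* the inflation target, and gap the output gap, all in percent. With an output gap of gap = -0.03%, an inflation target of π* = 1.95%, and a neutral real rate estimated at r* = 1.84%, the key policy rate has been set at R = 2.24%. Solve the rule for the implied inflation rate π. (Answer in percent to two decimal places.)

0.93%

Collecting π: R = r* + (1 + 0.5) π − 0.5 π* + 0.5 gap
1.5 π = 2.24 − 1.84 + 0.5 × 1.95 − 0.5 × (-0.03) = 1.39
π = 1.39 / 1.5 = 0.93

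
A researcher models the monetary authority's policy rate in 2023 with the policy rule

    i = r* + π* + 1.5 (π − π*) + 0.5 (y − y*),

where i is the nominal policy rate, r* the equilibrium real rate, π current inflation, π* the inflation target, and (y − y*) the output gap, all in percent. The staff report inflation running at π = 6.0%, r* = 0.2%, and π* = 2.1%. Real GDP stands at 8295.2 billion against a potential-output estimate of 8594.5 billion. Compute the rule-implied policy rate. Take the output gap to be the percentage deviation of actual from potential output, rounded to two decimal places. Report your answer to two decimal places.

Output gap = 100 × (8295.2 − 8594.5) / 8594.5 = -3.48%.
i = 0.20 + 2.10 + 1.5 × (6.00 − 2.10) + 0.5 × (-3.48)
   = 0.20 + 2.1 + 5.85 − 1.74 = 6.41

6.41%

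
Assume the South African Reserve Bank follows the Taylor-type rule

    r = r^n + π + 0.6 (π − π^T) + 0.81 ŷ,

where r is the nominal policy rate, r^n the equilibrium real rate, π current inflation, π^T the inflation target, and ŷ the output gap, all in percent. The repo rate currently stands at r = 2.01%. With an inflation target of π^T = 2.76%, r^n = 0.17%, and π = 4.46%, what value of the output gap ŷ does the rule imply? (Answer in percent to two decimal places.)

0.81 ŷ = 2.01 − 0.17 − 4.46 − 0.6 × (4.46 − 2.76) = -3.64
ŷ = -3.64 / 0.81 = -4.49

-4.49%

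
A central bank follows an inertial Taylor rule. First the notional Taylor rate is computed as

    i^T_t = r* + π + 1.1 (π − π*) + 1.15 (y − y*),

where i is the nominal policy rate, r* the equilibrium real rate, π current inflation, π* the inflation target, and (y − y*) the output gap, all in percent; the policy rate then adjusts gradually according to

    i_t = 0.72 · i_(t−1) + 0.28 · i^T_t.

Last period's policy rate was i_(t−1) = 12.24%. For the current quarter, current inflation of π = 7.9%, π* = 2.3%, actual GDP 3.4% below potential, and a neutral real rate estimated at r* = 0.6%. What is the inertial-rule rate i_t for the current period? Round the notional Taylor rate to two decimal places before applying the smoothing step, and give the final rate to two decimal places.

11.82%

Output 3.4% below potential → (y − y*) = -3.4.
i^T_t = 0.6 + 7.9 + 1.1 × (7.9 − 2.3) + 1.15 × (-3.4)
   = 0.6 + 7.9 + 6.16 − 3.91 = 10.75
i_t = 0.72 × 12.24 + 0.28 × 10.75 = 8.8128 + 3.01 = 11.82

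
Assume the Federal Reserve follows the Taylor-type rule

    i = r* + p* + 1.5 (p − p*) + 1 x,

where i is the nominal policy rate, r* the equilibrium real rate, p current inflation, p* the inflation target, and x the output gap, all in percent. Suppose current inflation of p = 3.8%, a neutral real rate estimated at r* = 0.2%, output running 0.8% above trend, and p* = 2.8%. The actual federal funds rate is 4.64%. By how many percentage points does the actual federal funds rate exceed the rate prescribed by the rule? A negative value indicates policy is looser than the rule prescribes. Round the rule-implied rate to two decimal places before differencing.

Output 0.8% above potential → x = 0.8.
i = 0.2 + 2.8 + 1.5 × (3.8 − 2.8) + 1 × 0.8
   = 0.2 + 2.8 + 1.5 + 0.8 = 5.30
Deviation = 4.64 − 5.30 = -0.66 pp.

-0.66 pp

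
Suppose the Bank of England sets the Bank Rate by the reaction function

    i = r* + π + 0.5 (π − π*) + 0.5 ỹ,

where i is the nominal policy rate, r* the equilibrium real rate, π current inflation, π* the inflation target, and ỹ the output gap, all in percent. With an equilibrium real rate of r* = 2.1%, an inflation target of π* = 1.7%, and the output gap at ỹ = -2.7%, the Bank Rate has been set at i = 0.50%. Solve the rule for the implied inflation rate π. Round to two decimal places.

0.40%

Collecting π: i = r* + (1 + 0.5) π − 0.5 π* + 0.5 ỹ
1.5 π = 0.50 − 2.1 + 0.5 × 1.7 − 0.5 × (-2.7) = 0.6
π = 0.6 / 1.5 = 0.40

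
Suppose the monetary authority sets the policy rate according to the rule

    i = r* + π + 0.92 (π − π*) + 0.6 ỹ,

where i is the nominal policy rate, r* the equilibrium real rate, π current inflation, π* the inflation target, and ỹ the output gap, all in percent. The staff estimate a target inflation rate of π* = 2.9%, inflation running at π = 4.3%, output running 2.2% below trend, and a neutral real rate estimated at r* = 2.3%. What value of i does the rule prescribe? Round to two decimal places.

6.57%

Output 2.2% below potential → ỹ = -2.2.
i = 2.3 + 4.3 + 0.92 × (4.3 − 2.9) + 0.6 × (-2.2)
   = 2.3 + 4.3 + 1.288 − 1.32 = 6.57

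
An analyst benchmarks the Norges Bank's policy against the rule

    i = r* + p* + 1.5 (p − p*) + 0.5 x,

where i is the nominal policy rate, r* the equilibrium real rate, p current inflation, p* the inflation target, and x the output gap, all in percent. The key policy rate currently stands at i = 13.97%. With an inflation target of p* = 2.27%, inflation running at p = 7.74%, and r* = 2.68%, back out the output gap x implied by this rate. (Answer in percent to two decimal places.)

1.63%

0.5 x = 13.97 − 2.68 − 2.27 − 1.5 × (7.74 − 2.27) = 0.815
x = 0.815 / 0.5 = 1.63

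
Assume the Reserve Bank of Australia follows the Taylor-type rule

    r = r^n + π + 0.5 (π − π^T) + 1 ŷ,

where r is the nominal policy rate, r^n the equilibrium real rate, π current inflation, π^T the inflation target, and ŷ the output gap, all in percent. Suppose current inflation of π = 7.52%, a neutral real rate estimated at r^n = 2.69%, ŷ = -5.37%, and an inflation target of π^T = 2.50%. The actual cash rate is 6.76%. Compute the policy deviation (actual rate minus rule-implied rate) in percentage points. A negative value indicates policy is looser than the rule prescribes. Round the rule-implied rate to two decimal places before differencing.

-0.59 pp

r = 2.69 + 7.52 + 0.5 × (7.52 − 2.50) + 1 × (-5.37)
   = 2.69 + 7.52 + 2.51 − 5.37 = 7.35
Deviation = 6.76 − 7.35 = -0.59 pp.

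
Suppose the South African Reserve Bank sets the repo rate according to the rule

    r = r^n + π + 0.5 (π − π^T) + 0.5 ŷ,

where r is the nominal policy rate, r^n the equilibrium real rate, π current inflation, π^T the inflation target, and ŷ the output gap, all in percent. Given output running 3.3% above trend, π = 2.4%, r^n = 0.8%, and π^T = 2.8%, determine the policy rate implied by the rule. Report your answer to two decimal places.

Output 3.3% above potential → ŷ = 3.3.
r = 0.8 + 2.4 + 0.5 × (2.4 − 2.8) + 0.5 × 3.3
   = 0.8 + 2.4 − 0.2 + 1.65 = 4.65

4.65%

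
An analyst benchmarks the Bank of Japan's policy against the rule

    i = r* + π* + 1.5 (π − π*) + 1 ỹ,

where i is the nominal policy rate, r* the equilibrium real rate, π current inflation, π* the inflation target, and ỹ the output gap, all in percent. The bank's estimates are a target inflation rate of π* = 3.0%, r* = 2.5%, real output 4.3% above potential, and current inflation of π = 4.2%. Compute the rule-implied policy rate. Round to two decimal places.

11.60%

Output 4.3% above potential → ỹ = 4.3.
i = 2.5 + 3.0 + 1.5 × (4.2 − 3.0) + 1 × 4.3
   = 2.5 + 3 + 1.8 + 4.3 = 11.60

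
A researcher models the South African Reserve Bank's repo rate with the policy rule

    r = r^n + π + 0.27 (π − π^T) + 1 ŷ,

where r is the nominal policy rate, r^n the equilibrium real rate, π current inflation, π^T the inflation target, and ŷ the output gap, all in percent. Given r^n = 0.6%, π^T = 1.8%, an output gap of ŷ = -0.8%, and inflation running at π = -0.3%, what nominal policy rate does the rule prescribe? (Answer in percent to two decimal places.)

r = 0.6 + (-0.3) + 0.27 × (-0.3 − 1.8) + 1 × (-0.8)
   = 0.6 − 0.3 − 0.567 − 0.8 = -1.07

-1.07%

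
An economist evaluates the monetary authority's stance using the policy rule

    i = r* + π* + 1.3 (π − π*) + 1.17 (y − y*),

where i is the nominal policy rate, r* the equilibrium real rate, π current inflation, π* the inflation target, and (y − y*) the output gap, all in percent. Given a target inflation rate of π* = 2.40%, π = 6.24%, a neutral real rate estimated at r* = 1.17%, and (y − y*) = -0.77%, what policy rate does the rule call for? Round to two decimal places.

7.66%

i = 1.17 + 2.40 + 1.3 × (6.24 − 2.40) + 1.17 × (-0.77)
   = 1.17 + 2.4 + 4.992 − 0.9009 = 7.66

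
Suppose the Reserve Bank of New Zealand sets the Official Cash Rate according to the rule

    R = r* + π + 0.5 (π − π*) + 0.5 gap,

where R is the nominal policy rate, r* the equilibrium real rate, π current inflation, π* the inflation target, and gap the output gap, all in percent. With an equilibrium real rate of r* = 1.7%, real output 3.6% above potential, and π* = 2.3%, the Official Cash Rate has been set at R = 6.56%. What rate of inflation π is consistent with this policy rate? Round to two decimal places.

2.81%

Output 3.6% above potential → gap = 3.6.
Collecting π: R = r* + (1 + 0.5) π − 0.5 π* + 0.5 gap
1.5 π = 6.56 − 1.7 + 0.5 × 2.3 − 0.5 × 3.6 = 4.21
π = 4.21 / 1.5 = 2.81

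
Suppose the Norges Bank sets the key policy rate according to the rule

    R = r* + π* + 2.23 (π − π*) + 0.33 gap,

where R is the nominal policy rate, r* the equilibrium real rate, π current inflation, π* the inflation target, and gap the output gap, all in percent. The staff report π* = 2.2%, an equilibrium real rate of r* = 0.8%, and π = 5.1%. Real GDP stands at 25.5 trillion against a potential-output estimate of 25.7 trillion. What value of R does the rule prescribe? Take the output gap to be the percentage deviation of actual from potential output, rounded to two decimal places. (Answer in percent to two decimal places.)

Output gap = 100 × (25.5 − 25.7) / 25.7 = -0.78%.
R = 0.80 + 2.20 + 2.23 × (5.10 − 2.20) + 0.33 × (-0.78)
   = 0.80 + 2.2 + 6.467 − 0.2574 = 9.21

9.21%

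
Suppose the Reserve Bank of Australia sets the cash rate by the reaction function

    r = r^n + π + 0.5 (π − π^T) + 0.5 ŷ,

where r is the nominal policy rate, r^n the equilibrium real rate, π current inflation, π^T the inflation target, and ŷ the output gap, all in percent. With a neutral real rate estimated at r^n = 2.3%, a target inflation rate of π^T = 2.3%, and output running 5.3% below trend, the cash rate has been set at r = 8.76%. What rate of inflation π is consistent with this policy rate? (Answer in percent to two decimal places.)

6.84%

Output 5.3% below potential → ŷ = -5.3.
Collecting π: r = r^n + (1 + 0.5) π − 0.5 π^T + 0.5 ŷ
1.5 π = 8.76 − 2.3 + 0.5 × 2.3 − 0.5 × (-5.3) = 10.26
π = 10.26 / 1.5 = 6.84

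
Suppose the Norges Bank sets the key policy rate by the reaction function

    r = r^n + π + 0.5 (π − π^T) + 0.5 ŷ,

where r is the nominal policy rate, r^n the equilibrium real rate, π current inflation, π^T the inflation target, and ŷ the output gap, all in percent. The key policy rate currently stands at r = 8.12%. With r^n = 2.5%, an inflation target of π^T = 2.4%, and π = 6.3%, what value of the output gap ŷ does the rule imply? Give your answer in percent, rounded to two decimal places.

-5.26%

0.5 ŷ = 8.12 − 2.5 − 6.3 − 0.5 × (6.3 − 2.4) = -2.63
ŷ = -2.63 / 0.5 = -5.26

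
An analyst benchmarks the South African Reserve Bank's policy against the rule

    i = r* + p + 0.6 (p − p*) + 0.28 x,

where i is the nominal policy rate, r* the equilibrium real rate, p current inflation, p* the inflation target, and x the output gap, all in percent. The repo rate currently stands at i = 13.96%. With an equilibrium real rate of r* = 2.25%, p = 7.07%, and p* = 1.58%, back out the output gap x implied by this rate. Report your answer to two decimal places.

0.28 x = 13.96 − 2.25 − 7.07 − 0.6 × (7.07 − 1.58) = 1.346
x = 1.346 / 0.28 = 4.81

4.81%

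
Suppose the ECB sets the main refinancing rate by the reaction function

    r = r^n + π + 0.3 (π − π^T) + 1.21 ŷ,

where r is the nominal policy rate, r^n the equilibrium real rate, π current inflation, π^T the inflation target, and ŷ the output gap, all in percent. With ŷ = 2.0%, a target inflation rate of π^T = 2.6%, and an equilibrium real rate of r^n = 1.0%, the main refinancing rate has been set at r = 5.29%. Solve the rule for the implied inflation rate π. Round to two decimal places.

2.04%

Collecting π: r = r^n + (1 + 0.3) π − 0.3 π^T + 1.21 ŷ
1.3 π = 5.29 − 1.0 + 0.3 × 2.6 − 1.21 × 2.0 = 2.65
π = 2.65 / 1.3 = 2.04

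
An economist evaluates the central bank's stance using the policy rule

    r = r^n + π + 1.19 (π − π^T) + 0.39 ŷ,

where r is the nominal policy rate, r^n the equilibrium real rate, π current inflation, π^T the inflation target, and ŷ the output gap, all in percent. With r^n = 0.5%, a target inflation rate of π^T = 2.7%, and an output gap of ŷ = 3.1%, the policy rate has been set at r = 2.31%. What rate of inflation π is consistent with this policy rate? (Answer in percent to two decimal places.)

Collecting π: r = r^n + (1 + 1.19) π − 1.19 π^T + 0.39 ŷ
2.19 π = 2.31 − 0.5 + 1.19 × 2.7 − 0.39 × 3.1 = 3.814
π = 3.814 / 2.19 = 1.74

1.74%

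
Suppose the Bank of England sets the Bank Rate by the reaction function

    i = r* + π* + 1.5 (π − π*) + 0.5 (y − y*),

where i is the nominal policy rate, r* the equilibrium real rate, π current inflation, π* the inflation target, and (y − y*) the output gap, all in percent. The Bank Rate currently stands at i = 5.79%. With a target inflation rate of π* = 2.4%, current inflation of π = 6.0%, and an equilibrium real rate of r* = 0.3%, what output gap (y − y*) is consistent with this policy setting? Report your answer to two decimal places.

-4.62%

0.5 (y − y*) = 5.79 − 0.3 − 2.4 − 1.5 × (6.0 − 2.4) = -2.31
(y − y*) = -2.31 / 0.5 = -4.62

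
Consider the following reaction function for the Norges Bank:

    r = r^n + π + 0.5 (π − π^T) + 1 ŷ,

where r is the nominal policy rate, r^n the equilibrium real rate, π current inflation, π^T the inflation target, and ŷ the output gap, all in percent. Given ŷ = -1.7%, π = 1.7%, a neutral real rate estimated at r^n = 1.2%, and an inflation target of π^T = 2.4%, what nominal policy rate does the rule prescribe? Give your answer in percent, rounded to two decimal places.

0.85%

r = 1.2 + 1.7 + 0.5 × (1.7 − 2.4) + 1 × (-1.7)
   = 1.2 + 1.7 − 0.35 − 1.7 = 0.85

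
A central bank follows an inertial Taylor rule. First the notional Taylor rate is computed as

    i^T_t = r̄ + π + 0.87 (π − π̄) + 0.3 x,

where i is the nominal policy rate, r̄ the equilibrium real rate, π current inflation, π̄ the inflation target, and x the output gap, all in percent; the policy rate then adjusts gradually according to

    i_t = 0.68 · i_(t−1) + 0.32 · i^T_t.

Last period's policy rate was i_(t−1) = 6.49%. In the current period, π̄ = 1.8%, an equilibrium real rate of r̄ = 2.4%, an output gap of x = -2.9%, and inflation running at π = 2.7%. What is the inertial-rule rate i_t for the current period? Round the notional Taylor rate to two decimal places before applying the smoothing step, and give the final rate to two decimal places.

i^T_t = 2.4 + 2.7 + 0.87 × (2.7 − 1.8) + 0.3 × (-2.9)
   = 2.4 + 2.7 + 0.783 − 0.87 = 5.01
i_t = 0.68 × 6.49 + 0.32 × 5.01 = 4.4132 + 1.6032 = 6.02

6.02%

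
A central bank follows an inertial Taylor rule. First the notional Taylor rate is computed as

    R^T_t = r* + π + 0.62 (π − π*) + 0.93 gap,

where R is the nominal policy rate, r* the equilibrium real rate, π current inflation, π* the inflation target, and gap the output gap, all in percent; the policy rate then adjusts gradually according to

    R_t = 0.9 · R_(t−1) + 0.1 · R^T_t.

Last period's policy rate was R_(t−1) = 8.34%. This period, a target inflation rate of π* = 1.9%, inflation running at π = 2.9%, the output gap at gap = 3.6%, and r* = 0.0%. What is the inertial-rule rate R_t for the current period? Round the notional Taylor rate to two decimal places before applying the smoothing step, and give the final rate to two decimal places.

8.19%

R^T_t = 0.0 + 2.9 + 0.62 × (2.9 − 1.9) + 0.93 × 3.6
   = 0.0 + 2.9 + 0.62 + 3.348 = 6.87
R_t = 0.9 × 8.34 + 0.1 × 6.87 = 7.506 + 0.687 = 8.19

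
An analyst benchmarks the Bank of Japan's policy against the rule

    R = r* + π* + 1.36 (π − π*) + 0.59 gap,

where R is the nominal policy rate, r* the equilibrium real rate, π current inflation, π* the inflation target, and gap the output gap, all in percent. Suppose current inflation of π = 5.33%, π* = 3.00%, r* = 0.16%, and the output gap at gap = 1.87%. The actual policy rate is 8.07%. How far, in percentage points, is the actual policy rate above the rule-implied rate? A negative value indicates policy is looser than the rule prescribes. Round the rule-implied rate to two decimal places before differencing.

R = 0.16 + 3.00 + 1.36 × (5.33 − 3.00) + 0.59 × 1.87
   = 0.16 + 3 + 3.1688 + 1.1033 = 7.43
Deviation = 8.07 − 7.43 = 0.64 pp.

0.64 pp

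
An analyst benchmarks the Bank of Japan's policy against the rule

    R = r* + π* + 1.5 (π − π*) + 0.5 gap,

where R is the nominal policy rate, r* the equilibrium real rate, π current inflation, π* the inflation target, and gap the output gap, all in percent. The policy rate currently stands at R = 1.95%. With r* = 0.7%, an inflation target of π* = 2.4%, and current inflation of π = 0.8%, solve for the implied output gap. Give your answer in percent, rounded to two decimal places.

0.5 gap = 1.95 − 0.7 − 2.4 − 1.5 × (0.8 − 2.4) = 1.25
gap = 1.25 / 0.5 = 2.50

2.50%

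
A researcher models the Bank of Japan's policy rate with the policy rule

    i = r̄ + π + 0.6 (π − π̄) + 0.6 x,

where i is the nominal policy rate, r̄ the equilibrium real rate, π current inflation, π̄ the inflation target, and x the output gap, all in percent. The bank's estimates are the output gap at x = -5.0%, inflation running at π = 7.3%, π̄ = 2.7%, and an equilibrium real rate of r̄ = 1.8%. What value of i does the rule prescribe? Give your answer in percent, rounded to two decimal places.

8.86%

i = 1.8 + 7.3 + 0.6 × (7.3 − 2.7) + 0.6 × (-5.0)
   = 1.8 + 7.3 + 2.76 − 3 = 8.86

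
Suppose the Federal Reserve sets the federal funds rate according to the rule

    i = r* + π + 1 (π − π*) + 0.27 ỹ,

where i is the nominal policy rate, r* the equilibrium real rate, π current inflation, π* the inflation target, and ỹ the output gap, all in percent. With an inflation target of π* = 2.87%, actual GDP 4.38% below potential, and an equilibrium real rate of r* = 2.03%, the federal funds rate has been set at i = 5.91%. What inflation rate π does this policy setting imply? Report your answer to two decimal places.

3.97%

Output 4.38% below potential → ỹ = -4.38.
Collecting π: i = r* + (1 + 1) π − 1 π* + 0.27 ỹ
2 π = 5.91 − 2.03 + 1 × 2.87 − 0.27 × (-4.38) = 7.9326
π = 7.9326 / 2 = 3.97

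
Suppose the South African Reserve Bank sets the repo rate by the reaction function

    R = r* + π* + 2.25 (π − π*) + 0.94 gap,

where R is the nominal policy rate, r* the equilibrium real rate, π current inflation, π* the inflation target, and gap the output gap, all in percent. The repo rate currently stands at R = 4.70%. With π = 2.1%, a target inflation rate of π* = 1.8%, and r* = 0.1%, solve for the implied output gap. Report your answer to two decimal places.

2.26%

0.94 gap = 4.70 − 0.1 − 1.8 − 2.25 × (2.1 − 1.8) = 2.125
gap = 2.125 / 0.94 = 2.26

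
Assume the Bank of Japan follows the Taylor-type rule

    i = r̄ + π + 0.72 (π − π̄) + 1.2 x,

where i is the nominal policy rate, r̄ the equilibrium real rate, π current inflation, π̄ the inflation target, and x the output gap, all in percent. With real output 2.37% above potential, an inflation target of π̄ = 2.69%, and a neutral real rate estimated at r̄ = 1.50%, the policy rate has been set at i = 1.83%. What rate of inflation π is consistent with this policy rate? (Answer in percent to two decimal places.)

Output 2.37% above potential → x = 2.37.
Collecting π: i = r̄ + (1 + 0.72) π − 0.72 π̄ + 1.2 x
1.72 π = 1.83 − 1.50 + 0.72 × 2.69 − 1.2 × 2.37 = -0.5772
π = -0.5772 / 1.72 = -0.34

-0.34%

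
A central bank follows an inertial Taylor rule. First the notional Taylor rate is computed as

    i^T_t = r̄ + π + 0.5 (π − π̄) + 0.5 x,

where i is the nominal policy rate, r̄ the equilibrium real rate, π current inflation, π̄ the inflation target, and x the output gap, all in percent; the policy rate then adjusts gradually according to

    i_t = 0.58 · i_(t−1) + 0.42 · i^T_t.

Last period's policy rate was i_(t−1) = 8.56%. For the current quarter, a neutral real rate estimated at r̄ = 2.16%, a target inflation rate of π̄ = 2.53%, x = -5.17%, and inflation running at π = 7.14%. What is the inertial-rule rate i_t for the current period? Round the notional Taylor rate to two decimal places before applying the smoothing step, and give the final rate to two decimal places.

8.75%

i^T_t = 2.16 + 7.14 + 0.5 × (7.14 − 2.53) + 0.5 × (-5.17)
   = 2.16 + 7.14 + 2.305 − 2.585 = 9.02
i_t = 0.58 × 8.56 + 0.42 × 9.02 = 4.9648 + 3.7884 = 8.75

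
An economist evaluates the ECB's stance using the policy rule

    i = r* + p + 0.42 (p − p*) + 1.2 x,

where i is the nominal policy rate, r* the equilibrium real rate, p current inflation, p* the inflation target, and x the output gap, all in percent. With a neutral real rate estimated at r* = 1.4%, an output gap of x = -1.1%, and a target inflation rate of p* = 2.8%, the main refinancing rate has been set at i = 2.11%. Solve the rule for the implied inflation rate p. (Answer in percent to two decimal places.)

2.26%

Collecting p: i = r* + (1 + 0.42) p − 0.42 p* + 1.2 x
1.42 p = 2.11 − 1.4 + 0.42 × 2.8 − 1.2 × (-1.1) = 3.206
p = 3.206 / 1.42 = 2.26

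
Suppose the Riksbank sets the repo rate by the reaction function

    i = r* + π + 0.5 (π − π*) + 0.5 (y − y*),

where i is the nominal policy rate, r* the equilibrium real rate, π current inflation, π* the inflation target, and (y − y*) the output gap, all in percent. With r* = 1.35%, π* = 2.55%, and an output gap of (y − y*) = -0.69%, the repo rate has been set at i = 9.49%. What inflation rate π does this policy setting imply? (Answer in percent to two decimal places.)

Collecting π: i = r* + (1 + 0.5) π − 0.5 π* + 0.5 (y − y*)
1.5 π = 9.49 − 1.35 + 0.5 × 2.55 − 0.5 × (-0.69) = 9.76
π = 9.76 / 1.5 = 6.51

6.51%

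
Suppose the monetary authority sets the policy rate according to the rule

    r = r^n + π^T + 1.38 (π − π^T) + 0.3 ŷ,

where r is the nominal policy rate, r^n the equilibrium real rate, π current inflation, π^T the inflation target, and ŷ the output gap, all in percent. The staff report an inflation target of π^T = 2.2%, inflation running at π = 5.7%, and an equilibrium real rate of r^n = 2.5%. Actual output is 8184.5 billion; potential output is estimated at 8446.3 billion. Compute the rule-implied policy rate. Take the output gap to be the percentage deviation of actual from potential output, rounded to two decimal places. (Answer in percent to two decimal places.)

8.60%

Output gap = 100 × (8184.5 − 8446.3) / 8446.3 = -3.10%.
r = 2.50 + 2.20 + 1.38 × (5.70 − 2.20) + 0.3 × (-3.10)
   = 2.50 + 2.2 + 4.83 − 0.93 = 8.60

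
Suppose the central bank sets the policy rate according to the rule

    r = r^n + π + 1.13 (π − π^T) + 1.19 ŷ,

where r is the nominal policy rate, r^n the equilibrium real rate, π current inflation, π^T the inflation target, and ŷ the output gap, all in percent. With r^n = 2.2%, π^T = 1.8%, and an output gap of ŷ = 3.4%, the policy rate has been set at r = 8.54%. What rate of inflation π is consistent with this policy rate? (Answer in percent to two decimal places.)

2.03%

Collecting π: r = r^n + (1 + 1.13) π − 1.13 π^T + 1.19 ŷ
2.13 π = 8.54 − 2.2 + 1.13 × 1.8 − 1.19 × 3.4 = 4.328
π = 4.328 / 2.13 = 2.03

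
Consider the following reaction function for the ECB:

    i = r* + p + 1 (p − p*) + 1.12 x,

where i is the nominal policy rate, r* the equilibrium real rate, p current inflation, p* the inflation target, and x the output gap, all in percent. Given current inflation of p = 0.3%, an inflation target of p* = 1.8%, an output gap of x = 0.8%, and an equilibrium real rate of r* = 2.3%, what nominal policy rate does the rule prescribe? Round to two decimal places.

i = 2.3 + 0.3 + 1 × (0.3 − 1.8) + 1.12 × 0.8
   = 2.3 + 0.3 − 1.5 + 0.896 = 2.00

2.00%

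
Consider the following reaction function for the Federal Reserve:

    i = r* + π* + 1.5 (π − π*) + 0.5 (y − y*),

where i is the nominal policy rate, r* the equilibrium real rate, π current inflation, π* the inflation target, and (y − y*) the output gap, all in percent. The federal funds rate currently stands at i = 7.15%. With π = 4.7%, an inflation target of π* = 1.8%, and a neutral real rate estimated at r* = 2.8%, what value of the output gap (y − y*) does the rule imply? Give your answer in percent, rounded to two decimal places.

-3.60%

0.5 (y − y*) = 7.15 − 2.8 − 1.8 − 1.5 × (4.7 − 1.8) = -1.8
(y − y*) = -1.8 / 0.5 = -3.60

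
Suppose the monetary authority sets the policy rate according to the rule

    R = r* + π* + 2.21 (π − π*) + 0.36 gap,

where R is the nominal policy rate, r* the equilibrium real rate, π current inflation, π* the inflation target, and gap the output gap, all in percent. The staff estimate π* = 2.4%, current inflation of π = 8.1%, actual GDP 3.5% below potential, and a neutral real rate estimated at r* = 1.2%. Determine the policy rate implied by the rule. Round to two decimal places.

14.94%

Output 3.5% below potential → gap = -3.5.
R = 1.2 + 2.4 + 2.21 × (8.1 − 2.4) + 0.36 × (-3.5)
   = 1.2 + 2.4 + 12.597 − 1.26 = 14.94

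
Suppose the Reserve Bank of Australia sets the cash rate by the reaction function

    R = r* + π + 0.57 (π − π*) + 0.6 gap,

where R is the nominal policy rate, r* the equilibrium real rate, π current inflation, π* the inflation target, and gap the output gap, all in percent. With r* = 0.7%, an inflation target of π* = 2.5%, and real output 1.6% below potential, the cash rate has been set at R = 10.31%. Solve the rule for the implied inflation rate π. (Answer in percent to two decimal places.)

7.64%

Output 1.6% below potential → gap = -1.6.
Collecting π: R = r* + (1 + 0.57) π − 0.57 π* + 0.6 gap
1.57 π = 10.31 − 0.7 + 0.57 × 2.5 − 0.6 × (-1.6) = 11.995
π = 11.995 / 1.57 = 7.64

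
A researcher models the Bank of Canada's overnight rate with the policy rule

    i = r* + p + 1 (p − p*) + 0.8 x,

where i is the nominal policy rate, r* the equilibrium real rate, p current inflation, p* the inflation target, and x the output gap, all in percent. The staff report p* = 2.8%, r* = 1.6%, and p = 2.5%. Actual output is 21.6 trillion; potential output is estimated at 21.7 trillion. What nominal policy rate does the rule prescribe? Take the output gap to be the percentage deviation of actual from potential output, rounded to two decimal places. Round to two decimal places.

Output gap = 100 × (21.6 − 21.7) / 21.7 = -0.46%.
i = 1.60 + 2.50 + 1 × (2.50 − 2.80) + 0.8 × (-0.46)
   = 1.60 + 2.5 − 0.3 − 0.368 = 3.43

3.43%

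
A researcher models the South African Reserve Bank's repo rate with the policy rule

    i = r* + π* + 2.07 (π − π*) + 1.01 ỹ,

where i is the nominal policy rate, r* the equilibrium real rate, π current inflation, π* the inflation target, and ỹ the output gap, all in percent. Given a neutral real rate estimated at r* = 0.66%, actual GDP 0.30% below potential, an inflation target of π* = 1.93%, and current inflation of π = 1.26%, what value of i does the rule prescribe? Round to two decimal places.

Output 0.30% below potential → ỹ = -0.30.
i = 0.66 + 1.93 + 2.07 × (1.26 − 1.93) + 1.01 × (-0.30)
   = 0.66 + 1.93 − 1.3869 − 0.303 = 0.90

0.90%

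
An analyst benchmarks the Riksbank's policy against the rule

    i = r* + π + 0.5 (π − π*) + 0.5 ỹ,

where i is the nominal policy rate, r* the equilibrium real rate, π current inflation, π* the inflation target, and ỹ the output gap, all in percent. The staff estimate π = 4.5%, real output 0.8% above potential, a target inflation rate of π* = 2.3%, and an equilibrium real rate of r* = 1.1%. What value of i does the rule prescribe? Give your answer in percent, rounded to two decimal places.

Output 0.8% above potential → ỹ = 0.8.
i = 1.1 + 4.5 + 0.5 × (4.5 − 2.3) + 0.5 × 0.8
   = 1.1 + 4.5 + 1.1 + 0.4 = 7.10

7.10%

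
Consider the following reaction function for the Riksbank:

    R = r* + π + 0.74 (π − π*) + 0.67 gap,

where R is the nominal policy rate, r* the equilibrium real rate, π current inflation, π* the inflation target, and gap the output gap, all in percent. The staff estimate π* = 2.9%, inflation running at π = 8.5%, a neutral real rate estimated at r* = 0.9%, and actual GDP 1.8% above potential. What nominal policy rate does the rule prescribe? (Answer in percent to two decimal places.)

Output 1.8% above potential → gap = 1.8.
R = 0.9 + 8.5 + 0.74 × (8.5 − 2.9) + 0.67 × 1.8
   = 0.9 + 8.5 + 4.144 + 1.206 = 14.75

14.75%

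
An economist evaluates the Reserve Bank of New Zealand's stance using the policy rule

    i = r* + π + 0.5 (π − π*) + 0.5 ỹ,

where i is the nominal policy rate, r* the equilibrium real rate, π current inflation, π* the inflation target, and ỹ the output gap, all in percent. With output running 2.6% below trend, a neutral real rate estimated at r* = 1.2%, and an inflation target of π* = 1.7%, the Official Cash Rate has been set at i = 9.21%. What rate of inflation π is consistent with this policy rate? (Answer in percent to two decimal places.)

Output 2.6% below potential → ỹ = -2.6.
Collecting π: i = r* + (1 + 0.5) π − 0.5 π* + 0.5 ỹ
1.5 π = 9.21 − 1.2 + 0.5 × 1.7 − 0.5 × (-2.6) = 10.16
π = 10.16 / 1.5 = 6.77

6.77%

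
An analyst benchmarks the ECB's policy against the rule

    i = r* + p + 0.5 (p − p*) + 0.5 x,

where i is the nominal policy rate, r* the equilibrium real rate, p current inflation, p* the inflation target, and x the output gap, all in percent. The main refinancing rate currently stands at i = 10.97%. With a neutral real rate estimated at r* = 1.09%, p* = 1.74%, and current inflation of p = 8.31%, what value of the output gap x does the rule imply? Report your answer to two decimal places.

-3.43%

0.5 x = 10.97 − 1.09 − 8.31 − 0.5 × (8.31 − 1.74) = -1.715
x = -1.715 / 0.5 = -3.43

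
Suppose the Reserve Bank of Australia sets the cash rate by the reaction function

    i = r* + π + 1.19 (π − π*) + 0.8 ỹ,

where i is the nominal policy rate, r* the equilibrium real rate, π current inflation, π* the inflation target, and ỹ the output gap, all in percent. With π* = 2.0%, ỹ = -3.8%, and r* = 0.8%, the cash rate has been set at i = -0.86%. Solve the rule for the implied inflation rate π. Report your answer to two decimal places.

Collecting π: i = r* + (1 + 1.19) π − 1.19 π* + 0.8 ỹ
2.19 π = -0.86 − 0.8 + 1.19 × 2.0 − 0.8 × (-3.8) = 3.76
π = 3.76 / 2.19 = 1.72

1.72%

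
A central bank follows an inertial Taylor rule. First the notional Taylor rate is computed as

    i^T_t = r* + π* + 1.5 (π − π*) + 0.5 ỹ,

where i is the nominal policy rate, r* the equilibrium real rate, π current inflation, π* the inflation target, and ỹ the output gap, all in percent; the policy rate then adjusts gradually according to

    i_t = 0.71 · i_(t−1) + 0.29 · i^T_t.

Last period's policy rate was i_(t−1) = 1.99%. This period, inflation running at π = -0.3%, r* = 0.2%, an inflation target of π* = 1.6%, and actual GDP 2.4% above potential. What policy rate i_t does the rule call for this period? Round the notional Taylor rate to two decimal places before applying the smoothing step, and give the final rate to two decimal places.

1.46%

Output 2.4% above potential → ỹ = 2.4.
i^T_t = 0.2 + 1.6 + 1.5 × (-0.3 − 1.6) + 0.5 × 2.4
   = 0.2 + 1.6 − 2.85 + 1.2 = 0.15
i_t = 0.71 × 1.99 + 0.29 × 0.15 = 1.4129 + 0.0435 = 1.46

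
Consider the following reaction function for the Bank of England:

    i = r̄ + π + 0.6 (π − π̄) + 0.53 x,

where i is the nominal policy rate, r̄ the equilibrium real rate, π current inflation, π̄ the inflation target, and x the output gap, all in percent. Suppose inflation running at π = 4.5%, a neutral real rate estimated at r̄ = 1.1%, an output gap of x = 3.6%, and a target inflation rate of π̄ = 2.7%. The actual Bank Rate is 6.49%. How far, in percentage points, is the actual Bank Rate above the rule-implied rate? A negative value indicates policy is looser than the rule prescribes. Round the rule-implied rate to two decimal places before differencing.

-2.10 pp

i = 1.1 + 4.5 + 0.6 × (4.5 − 2.7) + 0.53 × 3.6
   = 1.1 + 4.5 + 1.08 + 1.908 = 8.59
Deviation = 6.49 − 8.59 = -2.10 pp.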